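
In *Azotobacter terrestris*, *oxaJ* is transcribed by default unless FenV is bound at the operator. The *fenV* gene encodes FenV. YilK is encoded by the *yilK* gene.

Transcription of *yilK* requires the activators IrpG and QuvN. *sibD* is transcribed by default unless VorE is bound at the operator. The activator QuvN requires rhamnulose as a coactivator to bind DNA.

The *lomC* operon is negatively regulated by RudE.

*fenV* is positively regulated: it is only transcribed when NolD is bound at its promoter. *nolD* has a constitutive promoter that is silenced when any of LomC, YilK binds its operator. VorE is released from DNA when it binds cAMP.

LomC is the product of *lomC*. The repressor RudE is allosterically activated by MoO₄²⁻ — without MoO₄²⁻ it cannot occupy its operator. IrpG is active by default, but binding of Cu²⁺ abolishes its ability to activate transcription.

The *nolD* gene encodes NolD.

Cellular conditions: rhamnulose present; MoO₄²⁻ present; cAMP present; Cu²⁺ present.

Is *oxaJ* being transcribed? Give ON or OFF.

OFF

MoO₄²⁻ is present, so RudE is active.
With repressor RudE bound, *lomC* is not transcribed.
So LomC is not produced.
Cu²⁺ is present, so IrpG is inactive.
Rhamnulose is present, so QuvN is active.
Required activator IrpG is absent, so *yilK* is not transcribed.
So YilK is not produced.
With no repressor bound, *nolD* is transcribed.
So NolD is produced and active.
No repressor is bound and NolD is active, so *fenV* is transcribed.
So FenV is produced and active.
With repressor FenV bound, *oxaJ* is not transcribed.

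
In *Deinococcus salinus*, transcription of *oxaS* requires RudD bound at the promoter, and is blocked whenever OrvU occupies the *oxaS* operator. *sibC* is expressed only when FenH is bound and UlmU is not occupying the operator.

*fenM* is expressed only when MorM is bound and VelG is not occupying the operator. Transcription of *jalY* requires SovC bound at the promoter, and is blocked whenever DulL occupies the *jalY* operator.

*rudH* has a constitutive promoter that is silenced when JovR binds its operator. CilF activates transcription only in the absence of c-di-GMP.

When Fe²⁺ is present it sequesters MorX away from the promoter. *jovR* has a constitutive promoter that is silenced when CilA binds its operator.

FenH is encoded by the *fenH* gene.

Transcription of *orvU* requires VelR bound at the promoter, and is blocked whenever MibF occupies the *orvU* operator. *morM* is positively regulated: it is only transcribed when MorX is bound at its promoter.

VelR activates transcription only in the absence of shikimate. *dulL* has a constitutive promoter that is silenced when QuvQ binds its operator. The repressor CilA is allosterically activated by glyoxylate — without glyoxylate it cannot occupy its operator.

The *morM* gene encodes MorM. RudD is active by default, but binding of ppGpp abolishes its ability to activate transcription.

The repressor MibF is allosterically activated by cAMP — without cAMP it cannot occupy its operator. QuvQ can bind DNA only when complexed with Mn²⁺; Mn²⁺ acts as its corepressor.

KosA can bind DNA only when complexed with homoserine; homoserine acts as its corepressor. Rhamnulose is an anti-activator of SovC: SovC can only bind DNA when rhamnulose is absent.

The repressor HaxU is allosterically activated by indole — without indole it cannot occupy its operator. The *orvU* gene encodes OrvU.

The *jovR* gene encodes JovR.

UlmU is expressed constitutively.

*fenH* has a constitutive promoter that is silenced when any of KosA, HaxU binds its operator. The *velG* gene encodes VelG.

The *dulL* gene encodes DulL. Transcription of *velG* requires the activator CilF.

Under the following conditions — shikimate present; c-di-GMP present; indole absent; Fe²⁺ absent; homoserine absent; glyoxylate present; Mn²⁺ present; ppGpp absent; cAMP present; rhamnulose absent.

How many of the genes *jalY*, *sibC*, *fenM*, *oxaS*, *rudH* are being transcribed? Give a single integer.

4

Mn²⁺ is present, so QuvQ is active.
With repressor QuvQ bound, *dulL* is not transcribed.
So DulL is not produced.
Rhamnulose is absent, so SovC is active.
No repressor is bound and SovC is active, so *jalY* is transcribed.
→ *jalY* is ON.
UlmU is produced constitutively and is active.
Homoserine is absent, so KosA is inactive.
Indole is absent, so HaxU is inactive.
With no repressor bound, *fenH* is transcribed.
So FenH is produced and active.
With repressor UlmU bound, *sibC* is not transcribed.
→ *sibC* is OFF.
Fe²⁺ is absent, so MorX is active.
No repressor is bound and MorX is active, so *morM* is transcribed.
So MorM is produced and active.
c-di-GMP is present, so CilF is inactive.
Required activator CilF is absent, so *velG* is not transcribed.
So VelG is not produced.
No repressor is bound and MorM is active, so *fenM* is transcribed.
→ *fenM* is ON.
ppGpp is absent, so RudD is active.
cAMP is present, so MibF is active.
Shikimate is present, so VelR is inactive.
With repressor MibF bound, *orvU* is not transcribed.
So OrvU is not produced.
No repressor is bound and RudD is active, so *oxaS* is transcribed.
→ *oxaS* is ON.
Glyoxylate is present, so CilA is active.
With repressor CilA bound, *jovR* is not transcribed.
So JovR is not produced.
With no repressor bound, *rudH* is transcribed.
→ *rudH* is ON.
4 of the 5 genes are transcribed.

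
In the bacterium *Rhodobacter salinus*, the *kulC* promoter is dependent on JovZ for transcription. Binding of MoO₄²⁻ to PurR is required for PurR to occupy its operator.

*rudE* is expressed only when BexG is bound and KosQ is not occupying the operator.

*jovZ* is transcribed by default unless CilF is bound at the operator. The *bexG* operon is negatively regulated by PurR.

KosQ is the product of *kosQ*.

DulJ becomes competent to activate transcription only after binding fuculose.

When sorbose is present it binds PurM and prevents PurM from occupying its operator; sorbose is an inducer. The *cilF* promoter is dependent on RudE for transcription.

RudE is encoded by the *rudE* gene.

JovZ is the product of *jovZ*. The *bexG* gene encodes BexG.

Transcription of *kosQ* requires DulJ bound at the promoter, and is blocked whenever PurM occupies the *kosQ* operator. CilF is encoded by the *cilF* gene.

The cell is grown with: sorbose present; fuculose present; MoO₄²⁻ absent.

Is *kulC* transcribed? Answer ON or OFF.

MoO₄²⁻ is absent, so PurR is inactive.
With no repressor bound, *bexG* is transcribed.
So BexG is produced and active.
Fuculose is present, so DulJ is active.
Sorbose is present, so PurM is inactive.
No repressor is bound and DulJ is active, so *kosQ* is transcribed.
So KosQ is produced and active.
With repressor KosQ bound, *rudE* is not transcribed.
So RudE is not produced.
Required activator RudE is absent, so *cilF* is not transcribed.
So CilF is not produced.
With no repressor bound, *jovZ* is transcribed.
So JovZ is produced and active.
No repressor is bound and JovZ is active, so *kulC* is transcribed.

ON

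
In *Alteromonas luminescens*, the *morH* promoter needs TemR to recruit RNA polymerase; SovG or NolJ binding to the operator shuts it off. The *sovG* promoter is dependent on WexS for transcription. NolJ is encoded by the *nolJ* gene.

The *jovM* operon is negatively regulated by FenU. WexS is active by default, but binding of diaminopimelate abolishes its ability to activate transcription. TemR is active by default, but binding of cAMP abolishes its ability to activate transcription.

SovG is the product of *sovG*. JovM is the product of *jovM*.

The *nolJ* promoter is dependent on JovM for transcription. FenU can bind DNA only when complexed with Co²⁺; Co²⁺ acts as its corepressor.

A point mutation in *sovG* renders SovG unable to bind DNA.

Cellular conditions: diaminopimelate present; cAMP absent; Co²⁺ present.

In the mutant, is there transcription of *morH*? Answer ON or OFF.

ON

SovG is non-functional in this strain, so it has no effect.
Co²⁺ is present, so FenU is active.
With repressor FenU bound, *jovM* is not transcribed.
So JovM is not produced.
Required activator JovM is absent, so *nolJ* is not transcribed.
So NolJ is not produced.
cAMP is absent, so TemR is active.
No repressor is bound and TemR is active, so *morH* is transcribed.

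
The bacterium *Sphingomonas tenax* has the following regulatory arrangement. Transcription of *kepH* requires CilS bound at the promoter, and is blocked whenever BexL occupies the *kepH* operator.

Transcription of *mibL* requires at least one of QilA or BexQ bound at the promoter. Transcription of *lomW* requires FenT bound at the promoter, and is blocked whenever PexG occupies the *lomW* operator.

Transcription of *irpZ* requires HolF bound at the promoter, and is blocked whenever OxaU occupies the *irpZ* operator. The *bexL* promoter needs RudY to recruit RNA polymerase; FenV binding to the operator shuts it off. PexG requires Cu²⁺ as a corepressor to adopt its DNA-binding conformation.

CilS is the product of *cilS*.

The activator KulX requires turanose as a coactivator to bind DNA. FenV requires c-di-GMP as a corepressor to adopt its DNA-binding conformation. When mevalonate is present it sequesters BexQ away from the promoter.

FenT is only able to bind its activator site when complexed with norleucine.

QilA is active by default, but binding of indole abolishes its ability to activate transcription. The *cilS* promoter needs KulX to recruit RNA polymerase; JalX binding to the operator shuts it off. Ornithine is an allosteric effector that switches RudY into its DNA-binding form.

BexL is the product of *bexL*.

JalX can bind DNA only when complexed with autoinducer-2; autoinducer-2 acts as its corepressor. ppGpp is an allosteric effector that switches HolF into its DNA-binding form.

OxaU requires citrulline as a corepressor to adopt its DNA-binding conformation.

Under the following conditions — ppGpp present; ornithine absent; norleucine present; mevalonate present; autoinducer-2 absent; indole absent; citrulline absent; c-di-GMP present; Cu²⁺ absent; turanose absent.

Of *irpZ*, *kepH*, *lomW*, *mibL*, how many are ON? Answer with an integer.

3

ppGpp is present, so HolF is active.
Citrulline is absent, so OxaU is inactive.
No repressor is bound and HolF is active, so *irpZ* is transcribed.
→ *irpZ* is ON.
Autoinducer-2 is absent, so JalX is inactive.
Turanose is absent, so KulX is inactive.
Required activator KulX is absent, so *cilS* is not transcribed.
So CilS is not produced.
c-di-GMP is present, so FenV is active.
Ornithine is absent, so RudY is inactive.
With repressor FenV bound, *bexL* is not transcribed.
So BexL is not produced.
Required activator CilS is absent, so *kepH* is not transcribed.
→ *kepH* is OFF.
Norleucine is present, so FenT is active.
Cu²⁺ is absent, so PexG is inactive.
No repressor is bound and FenT is active, so *lomW* is transcribed.
→ *lomW* is ON.
Indole is absent, so QilA is active.
Mevalonate is present, so BexQ is inactive.
Activator QilA is present, so *mibL* is transcribed.
→ *mibL* is ON.
3 of the 4 genes are transcribed.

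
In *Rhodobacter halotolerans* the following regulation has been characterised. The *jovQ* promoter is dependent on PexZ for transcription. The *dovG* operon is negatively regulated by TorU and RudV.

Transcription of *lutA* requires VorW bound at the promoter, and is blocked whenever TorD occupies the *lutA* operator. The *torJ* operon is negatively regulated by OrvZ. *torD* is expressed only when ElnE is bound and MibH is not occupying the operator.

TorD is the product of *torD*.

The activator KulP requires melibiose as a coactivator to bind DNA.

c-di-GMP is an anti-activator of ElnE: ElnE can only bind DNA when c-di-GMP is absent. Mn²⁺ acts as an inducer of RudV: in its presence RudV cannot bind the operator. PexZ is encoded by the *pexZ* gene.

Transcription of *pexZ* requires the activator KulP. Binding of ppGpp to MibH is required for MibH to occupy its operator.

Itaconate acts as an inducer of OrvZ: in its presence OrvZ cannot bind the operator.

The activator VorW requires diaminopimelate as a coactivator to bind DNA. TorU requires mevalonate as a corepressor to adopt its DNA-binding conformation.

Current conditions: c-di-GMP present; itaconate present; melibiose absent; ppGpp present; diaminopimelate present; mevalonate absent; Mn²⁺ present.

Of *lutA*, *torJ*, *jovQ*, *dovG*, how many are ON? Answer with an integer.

3

ppGpp is present, so MibH is active.
c-di-GMP is present, so ElnE is inactive.
With repressor MibH bound, *torD* is not transcribed.
So TorD is not produced.
Diaminopimelate is present, so VorW is active.
No repressor is bound and VorW is active, so *lutA* is transcribed.
→ *lutA* is ON.
Itaconate is present, so OrvZ is inactive.
With no repressor bound, *torJ* is transcribed.
→ *torJ* is ON.
Melibiose is absent, so KulP is inactive.
Required activator KulP is absent, so *pexZ* is not transcribed.
So PexZ is not produced.
Required activator PexZ is absent, so *jovQ* is not transcribed.
→ *jovQ* is OFF.
Mevalonate is absent, so TorU is inactive.
Mn²⁺ is present, so RudV is inactive.
With no repressor bound, *dovG* is transcribed.
→ *dovG* is ON.
3 of the 4 genes are transcribed.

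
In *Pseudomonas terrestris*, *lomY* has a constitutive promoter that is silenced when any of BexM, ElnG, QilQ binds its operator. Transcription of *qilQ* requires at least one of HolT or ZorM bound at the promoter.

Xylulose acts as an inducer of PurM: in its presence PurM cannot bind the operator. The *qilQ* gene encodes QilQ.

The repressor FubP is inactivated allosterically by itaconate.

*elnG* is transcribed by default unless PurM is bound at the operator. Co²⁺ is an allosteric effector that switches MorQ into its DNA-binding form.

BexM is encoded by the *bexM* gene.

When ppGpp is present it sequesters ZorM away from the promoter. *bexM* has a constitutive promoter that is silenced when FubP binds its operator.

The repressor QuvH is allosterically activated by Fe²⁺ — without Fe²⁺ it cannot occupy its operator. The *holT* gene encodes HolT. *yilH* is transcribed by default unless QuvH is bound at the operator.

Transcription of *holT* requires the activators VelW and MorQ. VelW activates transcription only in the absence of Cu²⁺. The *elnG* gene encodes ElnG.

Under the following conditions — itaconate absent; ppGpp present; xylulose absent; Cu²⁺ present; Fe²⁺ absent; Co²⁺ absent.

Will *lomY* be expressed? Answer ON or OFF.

Itaconate is absent, so FubP is active.
With repressor FubP bound, *bexM* is not transcribed.
So BexM is not produced.
Xylulose is absent, so PurM is active.
With repressor PurM bound, *elnG* is not transcribed.
So ElnG is not produced.
Cu²⁺ is present, so VelW is inactive.
Co²⁺ is absent, so MorQ is inactive.
Required activator VelW is absent, so *holT* is not transcribed.
So HolT is not produced.
ppGpp is present, so ZorM is inactive.
No activator is available at the *qilQ* promoter, so *qilQ* is not transcribed.
So QilQ is not produced.
With no repressor bound, *lomY* is transcribed.

ON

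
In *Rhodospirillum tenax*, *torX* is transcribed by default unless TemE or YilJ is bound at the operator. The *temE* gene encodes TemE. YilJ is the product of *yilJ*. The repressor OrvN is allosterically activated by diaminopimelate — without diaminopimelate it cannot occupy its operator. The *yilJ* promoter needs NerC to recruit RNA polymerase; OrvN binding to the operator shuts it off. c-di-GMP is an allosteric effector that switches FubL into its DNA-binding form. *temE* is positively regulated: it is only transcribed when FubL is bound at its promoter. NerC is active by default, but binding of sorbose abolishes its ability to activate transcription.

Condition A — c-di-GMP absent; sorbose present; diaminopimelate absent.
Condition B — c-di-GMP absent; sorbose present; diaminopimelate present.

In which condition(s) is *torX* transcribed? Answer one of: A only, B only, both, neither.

Condition A:
c-di-GMP is absent, so FubL is inactive.
Required activator FubL is absent, so *temE* is not transcribed.
So TemE is not produced.
Sorbose is present, so NerC is inactive.
Diaminopimelate is absent, so OrvN is inactive.
Required activator NerC is absent, so *yilJ* is not transcribed.
So YilJ is not produced.
With no repressor bound, *torX* is transcribed.
→ *torX* is ON in A.
Condition B:
c-di-GMP is absent, so FubL is inactive.
Required activator FubL is absent, so *temE* is not transcribed.
So TemE is not produced.
Sorbose is present, so NerC is inactive.
Diaminopimelate is present, so OrvN is active.
With repressor OrvN bound, *yilJ* is not transcribed.
So YilJ is not produced.
With no repressor bound, *torX* is transcribed.
→ *torX* is ON in B.

both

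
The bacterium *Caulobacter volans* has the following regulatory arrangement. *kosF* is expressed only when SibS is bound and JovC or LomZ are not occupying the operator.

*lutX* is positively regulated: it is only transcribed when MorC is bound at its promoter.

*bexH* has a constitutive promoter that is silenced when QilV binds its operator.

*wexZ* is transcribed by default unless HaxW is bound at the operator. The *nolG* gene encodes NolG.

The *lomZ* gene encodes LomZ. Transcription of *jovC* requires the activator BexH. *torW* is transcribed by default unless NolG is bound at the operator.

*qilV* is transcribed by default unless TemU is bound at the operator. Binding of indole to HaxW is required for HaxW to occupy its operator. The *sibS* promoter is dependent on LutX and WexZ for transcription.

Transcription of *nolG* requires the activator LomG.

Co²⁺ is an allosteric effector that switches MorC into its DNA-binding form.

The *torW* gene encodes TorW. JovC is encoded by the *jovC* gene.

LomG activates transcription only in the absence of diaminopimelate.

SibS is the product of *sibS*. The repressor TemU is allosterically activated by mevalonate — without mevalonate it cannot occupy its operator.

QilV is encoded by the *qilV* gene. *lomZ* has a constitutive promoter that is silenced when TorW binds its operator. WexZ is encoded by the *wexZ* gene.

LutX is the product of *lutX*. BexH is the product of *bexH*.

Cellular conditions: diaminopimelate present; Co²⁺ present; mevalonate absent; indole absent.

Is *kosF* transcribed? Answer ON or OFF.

ON

Co²⁺ is present, so MorC is active.
No repressor is bound and MorC is active, so *lutX* is transcribed.
So LutX is produced and active.
Indole is absent, so HaxW is inactive.
With no repressor bound, *wexZ* is transcribed.
So WexZ is produced and active.
No repressor is bound and LutX and WexZ are active, so *sibS* is transcribed.
So SibS is produced and active.
Mevalonate is absent, so TemU is inactive.
With no repressor bound, *qilV* is transcribed.
So QilV is produced and active.
With repressor QilV bound, *bexH* is not transcribed.
So BexH is not produced.
Required activator BexH is absent, so *jovC* is not transcribed.
So JovC is not produced.
Diaminopimelate is present, so LomG is inactive.
Required activator LomG is absent, so *nolG* is not transcribed.
So NolG is not produced.
With no repressor bound, *torW* is transcribed.
So TorW is produced and active.
With repressor TorW bound, *lomZ* is not transcribed.
So LomZ is not produced.
No repressor is bound and SibS is active, so *kosF* is transcribed.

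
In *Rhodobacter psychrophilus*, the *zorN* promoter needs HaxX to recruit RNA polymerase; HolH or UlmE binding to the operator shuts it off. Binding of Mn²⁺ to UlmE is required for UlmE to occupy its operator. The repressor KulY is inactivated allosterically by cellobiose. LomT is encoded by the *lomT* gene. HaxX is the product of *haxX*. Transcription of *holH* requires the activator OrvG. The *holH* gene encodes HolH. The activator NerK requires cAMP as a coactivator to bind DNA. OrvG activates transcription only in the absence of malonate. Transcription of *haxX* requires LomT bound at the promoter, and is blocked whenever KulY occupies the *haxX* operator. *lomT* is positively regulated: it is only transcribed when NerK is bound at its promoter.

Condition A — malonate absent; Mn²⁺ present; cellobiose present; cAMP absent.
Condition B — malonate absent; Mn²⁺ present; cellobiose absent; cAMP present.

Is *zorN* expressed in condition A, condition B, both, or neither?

neither

Condition A:
Malonate is absent, so OrvG is active.
No repressor is bound and OrvG is active, so *holH* is transcribed.
So HolH is produced and active.
Mn²⁺ is present, so UlmE is active.
Cellobiose is present, so KulY is inactive.
cAMP is absent, so NerK is inactive.
Required activator NerK is absent, so *lomT* is not transcribed.
So LomT is not produced.
Required activator LomT is absent, so *haxX* is not transcribed.
So HaxX is not produced.
With repressor HolH bound, *zorN* is not transcribed.
→ *zorN* is OFF in A.
Condition B:
Malonate is absent, so OrvG is active.
No repressor is bound and OrvG is active, so *holH* is transcribed.
So HolH is produced and active.
Mn²⁺ is present, so UlmE is active.
Cellobiose is absent, so KulY is active.
cAMP is present, so NerK is active.
No repressor is bound and NerK is active, so *lomT* is transcribed.
So LomT is produced and active.
With repressor KulY bound, *haxX* is not transcribed.
So HaxX is not produced.
With repressor HolH bound, *zorN* is not transcribed.
→ *zorN* is OFF in B.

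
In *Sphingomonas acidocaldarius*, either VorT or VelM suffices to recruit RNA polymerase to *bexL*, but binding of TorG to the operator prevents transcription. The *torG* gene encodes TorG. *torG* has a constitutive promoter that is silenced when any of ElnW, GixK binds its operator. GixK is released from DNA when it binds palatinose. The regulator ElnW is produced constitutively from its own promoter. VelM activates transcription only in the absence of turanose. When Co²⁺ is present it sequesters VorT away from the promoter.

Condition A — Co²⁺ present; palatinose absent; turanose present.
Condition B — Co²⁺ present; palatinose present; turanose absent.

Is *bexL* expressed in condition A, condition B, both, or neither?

B only

Condition A:
Co²⁺ is present, so VorT is inactive.
ElnW is produced constitutively and is active.
Palatinose is absent, so GixK is active.
With repressor ElnW bound, *torG* is not transcribed.
So TorG is not produced.
Turanose is present, so VelM is inactive.
No activator is available at the *bexL* promoter, so *bexL* is not transcribed.
→ *bexL* is OFF in A.
Condition B:
Co²⁺ is present, so VorT is inactive.
ElnW is produced constitutively and is active.
Palatinose is present, so GixK is inactive.
With repressor ElnW bound, *torG* is not transcribed.
So TorG is not produced.
Turanose is absent, so VelM is active.
Activator VelM is present, so *bexL* is transcribed.
→ *bexL* is ON in B.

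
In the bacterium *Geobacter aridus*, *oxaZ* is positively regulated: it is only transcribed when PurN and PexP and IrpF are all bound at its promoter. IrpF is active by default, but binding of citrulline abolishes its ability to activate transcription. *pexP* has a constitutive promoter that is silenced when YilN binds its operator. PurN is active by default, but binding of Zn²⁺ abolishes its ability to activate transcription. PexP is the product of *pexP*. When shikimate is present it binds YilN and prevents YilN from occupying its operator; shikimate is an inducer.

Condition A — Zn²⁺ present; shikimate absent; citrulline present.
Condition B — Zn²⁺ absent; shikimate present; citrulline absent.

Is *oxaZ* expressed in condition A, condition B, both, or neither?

Condition A:
Zn²⁺ is present, so PurN is inactive.
Shikimate is absent, so YilN is active.
With repressor YilN bound, *pexP* is not transcribed.
So PexP is not produced.
Citrulline is present, so IrpF is inactive.
Required activator PurN is absent, so *oxaZ* is not transcribed.
→ *oxaZ* is OFF in A.
Condition B:
Zn²⁺ is absent, so PurN is active.
Shikimate is present, so YilN is inactive.
With no repressor bound, *pexP* is transcribed.
So PexP is produced and active.
Citrulline is absent, so IrpF is active.
No repressor is bound and PurN and PexP and IrpF are active, so *oxaZ* is transcribed.
→ *oxaZ* is ON in B.

B only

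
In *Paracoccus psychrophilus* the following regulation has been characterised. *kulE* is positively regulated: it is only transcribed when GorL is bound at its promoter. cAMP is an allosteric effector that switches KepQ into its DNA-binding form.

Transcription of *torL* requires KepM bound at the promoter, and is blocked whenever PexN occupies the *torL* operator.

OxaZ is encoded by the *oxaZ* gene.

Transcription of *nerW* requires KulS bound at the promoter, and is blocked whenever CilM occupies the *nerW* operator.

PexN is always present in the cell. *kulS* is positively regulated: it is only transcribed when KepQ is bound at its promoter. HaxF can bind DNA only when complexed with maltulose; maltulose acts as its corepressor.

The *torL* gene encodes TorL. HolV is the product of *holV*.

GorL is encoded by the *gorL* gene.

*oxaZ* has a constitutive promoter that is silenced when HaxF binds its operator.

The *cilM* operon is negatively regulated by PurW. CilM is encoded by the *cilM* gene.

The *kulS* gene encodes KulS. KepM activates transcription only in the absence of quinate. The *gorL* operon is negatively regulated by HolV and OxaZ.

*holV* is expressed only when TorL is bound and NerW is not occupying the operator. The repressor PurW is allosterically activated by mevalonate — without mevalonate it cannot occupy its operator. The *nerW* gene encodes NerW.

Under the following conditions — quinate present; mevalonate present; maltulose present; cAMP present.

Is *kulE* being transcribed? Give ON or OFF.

ON

Mevalonate is present, so PurW is active.
With repressor PurW bound, *cilM* is not transcribed.
So CilM is not produced.
cAMP is present, so KepQ is active.
No repressor is bound and KepQ is active, so *kulS* is transcribed.
So KulS is produced and active.
No repressor is bound and KulS is active, so *nerW* is transcribed.
So NerW is produced and active.
Quinate is present, so KepM is inactive.
PexN is produced constitutively and is active.
With repressor PexN bound, *torL* is not transcribed.
So TorL is not produced.
With repressor NerW bound, *holV* is not transcribed.
So HolV is not produced.
Maltulose is present, so HaxF is active.
With repressor HaxF bound, *oxaZ* is not transcribed.
So OxaZ is not produced.
With no repressor bound, *gorL* is transcribed.
So GorL is produced and active.
No repressor is bound and GorL is active, so *kulE* is transcribed.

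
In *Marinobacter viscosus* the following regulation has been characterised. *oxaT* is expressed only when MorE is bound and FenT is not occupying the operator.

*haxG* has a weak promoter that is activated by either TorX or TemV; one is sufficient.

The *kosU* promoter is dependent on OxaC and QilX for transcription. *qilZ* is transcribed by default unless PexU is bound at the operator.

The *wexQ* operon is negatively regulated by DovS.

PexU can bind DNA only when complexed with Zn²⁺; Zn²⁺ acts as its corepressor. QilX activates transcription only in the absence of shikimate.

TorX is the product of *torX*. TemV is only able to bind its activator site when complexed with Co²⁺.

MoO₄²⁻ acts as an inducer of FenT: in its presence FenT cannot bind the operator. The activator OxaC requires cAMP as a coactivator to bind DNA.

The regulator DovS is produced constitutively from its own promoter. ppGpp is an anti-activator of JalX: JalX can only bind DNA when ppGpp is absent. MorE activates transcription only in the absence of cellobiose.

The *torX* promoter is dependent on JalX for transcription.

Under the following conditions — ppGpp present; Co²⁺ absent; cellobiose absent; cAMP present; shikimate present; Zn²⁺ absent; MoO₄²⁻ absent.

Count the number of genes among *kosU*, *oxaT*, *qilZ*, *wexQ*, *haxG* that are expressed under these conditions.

1

cAMP is present, so OxaC is active.
Shikimate is present, so QilX is inactive.
Required activator QilX is absent, so *kosU* is not transcribed.
→ *kosU* is OFF.
Cellobiose is absent, so MorE is active.
MoO₄²⁻ is absent, so FenT is active.
With repressor FenT bound, *oxaT* is not transcribed.
→ *oxaT* is OFF.
Zn²⁺ is absent, so PexU is inactive.
With no repressor bound, *qilZ* is transcribed.
→ *qilZ* is ON.
DovS is produced constitutively and is active.
With repressor DovS bound, *wexQ* is not transcribed.
→ *wexQ* is OFF.
ppGpp is present, so JalX is inactive.
Required activator JalX is absent, so *torX* is not transcribed.
So TorX is not produced.
Co²⁺ is absent, so TemV is inactive.
No activator is available at the *haxG* promoter, so *haxG* is not transcribed.
→ *haxG* is OFF.
1 of the 5 genes is transcribed.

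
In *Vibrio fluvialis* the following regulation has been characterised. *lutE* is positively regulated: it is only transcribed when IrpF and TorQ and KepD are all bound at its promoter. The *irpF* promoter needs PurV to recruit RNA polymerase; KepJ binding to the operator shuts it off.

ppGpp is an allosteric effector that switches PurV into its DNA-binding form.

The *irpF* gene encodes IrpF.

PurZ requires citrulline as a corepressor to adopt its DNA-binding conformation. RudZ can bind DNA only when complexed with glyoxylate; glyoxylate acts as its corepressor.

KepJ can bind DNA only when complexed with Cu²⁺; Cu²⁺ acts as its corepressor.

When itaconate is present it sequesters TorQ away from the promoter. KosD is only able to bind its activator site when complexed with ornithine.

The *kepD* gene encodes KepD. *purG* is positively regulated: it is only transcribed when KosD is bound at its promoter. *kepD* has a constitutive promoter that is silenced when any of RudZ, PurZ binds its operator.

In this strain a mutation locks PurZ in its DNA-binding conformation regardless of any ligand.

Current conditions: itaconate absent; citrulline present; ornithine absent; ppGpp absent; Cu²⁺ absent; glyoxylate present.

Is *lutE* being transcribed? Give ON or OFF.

ppGpp is absent, so PurV is inactive.
Cu²⁺ is absent, so KepJ is inactive.
Required activator PurV is absent, so *irpF* is not transcribed.
So IrpF is not produced.
Itaconate is absent, so TorQ is active.
Glyoxylate is present, so RudZ is active.
PurZ is constitutively active in this strain.
With repressor RudZ bound, *kepD* is not transcribed.
So KepD is not produced.
Required activator IrpF is absent, so *lutE* is not transcribed.

OFF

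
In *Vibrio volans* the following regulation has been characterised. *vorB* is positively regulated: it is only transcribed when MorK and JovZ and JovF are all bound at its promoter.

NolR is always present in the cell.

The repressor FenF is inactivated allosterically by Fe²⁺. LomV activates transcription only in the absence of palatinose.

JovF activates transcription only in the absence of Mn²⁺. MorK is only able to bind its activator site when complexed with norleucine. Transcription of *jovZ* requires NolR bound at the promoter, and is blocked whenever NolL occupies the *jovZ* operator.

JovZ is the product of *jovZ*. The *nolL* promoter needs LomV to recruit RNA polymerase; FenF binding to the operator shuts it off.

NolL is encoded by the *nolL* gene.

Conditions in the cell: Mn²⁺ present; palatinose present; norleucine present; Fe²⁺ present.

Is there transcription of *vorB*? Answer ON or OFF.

Norleucine is present, so MorK is active.
Palatinose is present, so LomV is inactive.
Fe²⁺ is present, so FenF is inactive.
Required activator LomV is absent, so *nolL* is not transcribed.
So NolL is not produced.
NolR is produced constitutively and is active.
No repressor is bound and NolR is active, so *jovZ* is transcribed.
So JovZ is produced and active.
Mn²⁺ is present, so JovF is inactive.
Required activator JovF is absent, so *vorB* is not transcribed.

OFF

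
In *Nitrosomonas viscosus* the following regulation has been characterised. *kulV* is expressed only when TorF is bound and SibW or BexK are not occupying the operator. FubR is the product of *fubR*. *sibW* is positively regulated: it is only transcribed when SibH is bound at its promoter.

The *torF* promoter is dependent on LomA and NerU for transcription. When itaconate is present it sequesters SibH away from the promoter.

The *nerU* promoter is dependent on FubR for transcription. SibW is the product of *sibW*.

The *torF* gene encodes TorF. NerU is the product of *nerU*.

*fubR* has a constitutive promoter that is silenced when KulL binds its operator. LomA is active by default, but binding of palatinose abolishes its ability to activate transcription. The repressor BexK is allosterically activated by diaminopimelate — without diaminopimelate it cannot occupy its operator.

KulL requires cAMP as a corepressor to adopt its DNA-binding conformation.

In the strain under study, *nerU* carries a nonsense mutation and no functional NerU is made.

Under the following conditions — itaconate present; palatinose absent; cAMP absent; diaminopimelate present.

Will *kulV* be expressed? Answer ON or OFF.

Itaconate is present, so SibH is inactive.
Required activator SibH is absent, so *sibW* is not transcribed.
So SibW is not produced.
Palatinose is absent, so LomA is active.
NerU is non-functional in this strain, so it has no effect.
Required activator NerU is absent, so *torF* is not transcribed.
So TorF is not produced.
Diaminopimelate is present, so BexK is active.
With repressor BexK bound, *kulV* is not transcribed.

OFF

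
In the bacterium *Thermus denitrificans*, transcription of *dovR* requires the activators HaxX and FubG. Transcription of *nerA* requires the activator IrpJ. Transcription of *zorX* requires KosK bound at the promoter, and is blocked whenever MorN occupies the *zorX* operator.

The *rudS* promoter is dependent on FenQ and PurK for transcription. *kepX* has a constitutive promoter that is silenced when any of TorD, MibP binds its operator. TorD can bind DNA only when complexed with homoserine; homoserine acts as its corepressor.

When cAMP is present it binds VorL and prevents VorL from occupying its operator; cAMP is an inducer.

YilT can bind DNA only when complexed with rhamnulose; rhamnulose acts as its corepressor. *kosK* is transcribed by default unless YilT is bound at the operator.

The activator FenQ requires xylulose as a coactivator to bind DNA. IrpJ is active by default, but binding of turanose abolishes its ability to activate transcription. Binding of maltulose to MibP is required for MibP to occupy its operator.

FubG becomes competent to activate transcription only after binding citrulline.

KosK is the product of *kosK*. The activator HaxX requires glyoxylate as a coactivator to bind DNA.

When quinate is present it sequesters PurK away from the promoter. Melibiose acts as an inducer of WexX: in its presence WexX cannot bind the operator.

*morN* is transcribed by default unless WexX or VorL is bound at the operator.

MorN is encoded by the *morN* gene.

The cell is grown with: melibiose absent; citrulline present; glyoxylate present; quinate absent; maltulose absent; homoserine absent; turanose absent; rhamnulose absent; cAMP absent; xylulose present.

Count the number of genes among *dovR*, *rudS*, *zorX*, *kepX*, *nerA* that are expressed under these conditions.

Glyoxylate is present, so HaxX is active.
Citrulline is present, so FubG is active.
No repressor is bound and HaxX and FubG are active, so *dovR* is transcribed.
→ *dovR* is ON.
Xylulose is present, so FenQ is active.
Quinate is absent, so PurK is active.
No repressor is bound and FenQ and PurK are active, so *rudS* is transcribed.
→ *rudS* is ON.
Rhamnulose is absent, so YilT is inactive.
With no repressor bound, *kosK* is transcribed.
So KosK is produced and active.
Melibiose is absent, so WexX is active.
cAMP is absent, so VorL is active.
With repressor WexX bound, *morN* is not transcribed.
So MorN is not produced.
No repressor is bound and KosK is active, so *zorX* is transcribed.
→ *zorX* is ON.
Homoserine is absent, so TorD is inactive.
Maltulose is absent, so MibP is inactive.
With no repressor bound, *kepX* is transcribed.
→ *kepX* is ON.
Turanose is absent, so IrpJ is active.
No repressor is bound and IrpJ is active, so *nerA* is transcribed.
→ *nerA* is ON.
5 of the 5 genes are transcribed.

5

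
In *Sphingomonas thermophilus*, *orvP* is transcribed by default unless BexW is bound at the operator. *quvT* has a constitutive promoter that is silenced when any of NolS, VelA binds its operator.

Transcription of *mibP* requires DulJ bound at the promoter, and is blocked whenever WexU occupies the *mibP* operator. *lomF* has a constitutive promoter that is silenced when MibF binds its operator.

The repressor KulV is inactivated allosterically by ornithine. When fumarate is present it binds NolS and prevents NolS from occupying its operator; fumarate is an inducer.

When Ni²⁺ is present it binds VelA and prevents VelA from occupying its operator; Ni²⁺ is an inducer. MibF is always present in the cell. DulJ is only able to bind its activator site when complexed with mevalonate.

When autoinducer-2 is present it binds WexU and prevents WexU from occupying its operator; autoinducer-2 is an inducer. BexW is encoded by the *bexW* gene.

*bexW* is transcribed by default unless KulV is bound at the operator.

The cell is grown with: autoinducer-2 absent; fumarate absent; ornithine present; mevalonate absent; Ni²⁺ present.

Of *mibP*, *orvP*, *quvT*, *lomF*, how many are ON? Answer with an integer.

0

Autoinducer-2 is absent, so WexU is active.
Mevalonate is absent, so DulJ is inactive.
With repressor WexU bound, *mibP* is not transcribed.
→ *mibP* is OFF.
Ornithine is present, so KulV is inactive.
With no repressor bound, *bexW* is transcribed.
So BexW is produced and active.
With repressor BexW bound, *orvP* is not transcribed.
→ *orvP* is OFF.
Fumarate is absent, so NolS is active.
Ni²⁺ is present, so VelA is inactive.
With repressor NolS bound, *quvT* is not transcribed.
→ *quvT* is OFF.
MibF is produced constitutively and is active.
With repressor MibF bound, *lomF* is not transcribed.
→ *lomF* is OFF.
0 of the 4 genes are transcribed.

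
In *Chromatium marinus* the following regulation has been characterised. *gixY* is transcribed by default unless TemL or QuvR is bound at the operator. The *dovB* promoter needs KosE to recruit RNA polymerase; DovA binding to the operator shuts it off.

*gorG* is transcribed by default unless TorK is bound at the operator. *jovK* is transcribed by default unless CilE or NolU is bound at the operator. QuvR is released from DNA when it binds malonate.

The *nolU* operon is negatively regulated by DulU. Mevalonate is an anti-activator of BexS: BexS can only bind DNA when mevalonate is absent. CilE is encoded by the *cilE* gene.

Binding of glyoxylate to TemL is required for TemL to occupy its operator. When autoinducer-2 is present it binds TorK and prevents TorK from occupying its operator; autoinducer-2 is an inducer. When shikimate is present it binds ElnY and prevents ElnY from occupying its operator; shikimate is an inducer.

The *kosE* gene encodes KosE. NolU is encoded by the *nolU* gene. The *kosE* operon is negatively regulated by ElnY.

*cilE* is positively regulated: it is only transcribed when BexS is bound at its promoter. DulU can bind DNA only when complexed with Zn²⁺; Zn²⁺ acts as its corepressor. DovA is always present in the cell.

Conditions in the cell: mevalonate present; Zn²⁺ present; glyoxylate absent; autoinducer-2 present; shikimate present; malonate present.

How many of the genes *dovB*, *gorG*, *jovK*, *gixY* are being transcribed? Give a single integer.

3

Shikimate is present, so ElnY is inactive.
With no repressor bound, *kosE* is transcribed.
So KosE is produced and active.
DovA is produced constitutively and is active.
With repressor DovA bound, *dovB* is not transcribed.
→ *dovB* is OFF.
Autoinducer-2 is present, so TorK is inactive.
With no repressor bound, *gorG* is transcribed.
→ *gorG* is ON.
Mevalonate is present, so BexS is inactive.
Required activator BexS is absent, so *cilE* is not transcribed.
So CilE is not produced.
Zn²⁺ is present, so DulU is active.
With repressor DulU bound, *nolU* is not transcribed.
So NolU is not produced.
With no repressor bound, *jovK* is transcribed.
→ *jovK* is ON.
Glyoxylate is absent, so TemL is inactive.
Malonate is present, so QuvR is inactive.
With no repressor bound, *gixY* is transcribed.
→ *gixY* is ON.
3 of the 4 genes are transcribed.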